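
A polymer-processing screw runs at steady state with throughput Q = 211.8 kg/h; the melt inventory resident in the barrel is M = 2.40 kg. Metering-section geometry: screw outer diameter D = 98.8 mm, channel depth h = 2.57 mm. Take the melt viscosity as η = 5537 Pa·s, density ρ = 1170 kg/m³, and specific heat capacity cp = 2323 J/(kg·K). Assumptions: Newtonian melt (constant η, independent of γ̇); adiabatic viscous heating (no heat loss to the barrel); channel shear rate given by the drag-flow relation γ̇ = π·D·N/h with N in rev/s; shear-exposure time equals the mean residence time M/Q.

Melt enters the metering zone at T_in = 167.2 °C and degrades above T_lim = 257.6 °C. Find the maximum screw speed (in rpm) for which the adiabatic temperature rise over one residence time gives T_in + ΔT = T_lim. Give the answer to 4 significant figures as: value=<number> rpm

Throughput in SI: Q_s = 211.8 kg/h ÷ 3600 s/h = 0.0588333 kg/s
Mean residence time: t_res = M/Q_s = 2.40 kg / 0.0588333 kg/s = 40.7932 s
Convert to metres: D = 0.0988 m, h = 0.00257 m
ΔT_a = T_lim − T_in = 257.6 °C − 167.2 °C = 90.4 K
γ̇_max² = ΔT_a·ρ·cp / (η·t_res) = [90.4 × 1170 × 2323] / [5537 × 40.7932] = 1087.78 s⁻²
Take the square root: γ̇_max = √(1087.78) = 32.9815 s⁻¹
N_max = γ̇_max h / (πD) = 32.9815·0.00257/(π·0.0988) = 0.273084 rev/s → ×60 = 16.3851 rpm

value=16.39 rpm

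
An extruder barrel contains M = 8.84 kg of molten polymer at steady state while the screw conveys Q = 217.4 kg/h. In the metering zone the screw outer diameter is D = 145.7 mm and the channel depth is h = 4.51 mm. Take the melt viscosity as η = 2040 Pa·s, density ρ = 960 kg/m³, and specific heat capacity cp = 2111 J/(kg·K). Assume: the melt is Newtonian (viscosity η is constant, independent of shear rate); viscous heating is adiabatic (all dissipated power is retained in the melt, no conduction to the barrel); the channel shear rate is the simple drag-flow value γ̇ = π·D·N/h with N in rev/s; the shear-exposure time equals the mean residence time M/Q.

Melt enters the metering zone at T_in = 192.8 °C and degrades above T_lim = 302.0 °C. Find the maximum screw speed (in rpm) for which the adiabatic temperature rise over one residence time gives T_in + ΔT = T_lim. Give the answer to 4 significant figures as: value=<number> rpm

Throughput in SI: Q_s = 217.4 kg/h ÷ 3600 s/h = 0.0603889 kg/s
Mean residence time: t_res = M/Q_s = 8.84 kg / 0.0603889 kg/s = 146.385 s
Convert to metres: D = 0.1457 m, h = 0.00451 m
Allowable rise: ΔT_a = T_lim − T_in = 302.0 − 192.8 = 109.2 K
Invert ΔT = ηγ̇²t_res/(ρcp) for γ̇: γ̇_max² = ΔT_a ρ cp / (η t_res) = 109.2·960·2111 / (2040·146.385) = 741.066 s⁻²
γ̇_max = sqrt(741.066) = 27.2225 s⁻¹
N_max = γ̇_max h / (πD) = 27.2225·0.00451/(π·0.1457) = 0.268223 rev/s → ×60 = 16.0934 rpm

value=16.09 rpm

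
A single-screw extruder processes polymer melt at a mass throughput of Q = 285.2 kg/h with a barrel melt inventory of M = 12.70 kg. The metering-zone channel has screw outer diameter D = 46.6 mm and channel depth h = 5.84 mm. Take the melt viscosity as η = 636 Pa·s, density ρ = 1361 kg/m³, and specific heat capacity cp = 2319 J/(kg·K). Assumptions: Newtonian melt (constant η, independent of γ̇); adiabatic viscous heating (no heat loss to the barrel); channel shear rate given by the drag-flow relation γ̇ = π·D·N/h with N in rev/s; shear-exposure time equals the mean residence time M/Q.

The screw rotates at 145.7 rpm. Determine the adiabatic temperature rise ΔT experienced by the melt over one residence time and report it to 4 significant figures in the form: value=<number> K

value=119.7 K

Throughput in SI: Q_s = 285.2 kg/h ÷ 3600 s/h = 0.0792222 kg/s
Mean residence time: t_res = M/Q_s = 12.70 kg / 0.0792222 kg/s = 160.309 s
D = 46.6 mm = 0.0466 m;  h = 5.84 mm = 0.00584 m;  N = 145.7 rpm / 60 = 2.42833 rev/s
γ̇ = π·D·N / h = π · 0.0466 · 2.42833 / 0.00584 = 60.8739 s⁻¹
ΔT = η·γ̇²·t_res/(ρ·cp) = [636 × 60.8739² × 160.309] / [1361 × 2319] = 119.706 K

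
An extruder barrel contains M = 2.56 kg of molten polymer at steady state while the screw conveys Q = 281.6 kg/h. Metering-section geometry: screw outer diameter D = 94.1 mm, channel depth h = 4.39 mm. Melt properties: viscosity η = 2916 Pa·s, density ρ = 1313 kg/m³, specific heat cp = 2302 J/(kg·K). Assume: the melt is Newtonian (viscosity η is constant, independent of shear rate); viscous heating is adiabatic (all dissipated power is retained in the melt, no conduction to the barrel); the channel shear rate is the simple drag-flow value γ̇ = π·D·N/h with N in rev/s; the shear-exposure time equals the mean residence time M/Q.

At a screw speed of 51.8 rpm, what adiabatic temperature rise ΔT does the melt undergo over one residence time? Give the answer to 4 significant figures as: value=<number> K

value=106.7 K

Throughput in SI: Q_s = 281.6 kg/h ÷ 3600 s/h = 0.0782222 kg/s
Mean residence time: t_res = M/Q_s = 2.56 kg / 0.0782222 kg/s = 32.7273 s
Convert to SI: D = 0.0941 m, h = 0.00439 m, N = 51.8/60 = 0.863333 rev/s
γ̇ = π D N / h = (π)(0.0941)(0.863333) / 0.00439 = 58.1371 s⁻¹
Adiabatic rise: ΔT = η γ̇² t_res / (ρ cp) = 2916·(58.1371)²·32.7273 / (1313·2302) = 106.717 K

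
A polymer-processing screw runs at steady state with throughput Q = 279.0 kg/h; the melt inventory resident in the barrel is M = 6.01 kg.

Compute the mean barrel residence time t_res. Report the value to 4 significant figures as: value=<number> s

Throughput in SI: Q_s = 279.0 kg/h ÷ 3600 s/h = 0.0775 kg/s
t_res = M / Q_s = 6.01 / 0.0775 = 77.5484 s

value=77.55 s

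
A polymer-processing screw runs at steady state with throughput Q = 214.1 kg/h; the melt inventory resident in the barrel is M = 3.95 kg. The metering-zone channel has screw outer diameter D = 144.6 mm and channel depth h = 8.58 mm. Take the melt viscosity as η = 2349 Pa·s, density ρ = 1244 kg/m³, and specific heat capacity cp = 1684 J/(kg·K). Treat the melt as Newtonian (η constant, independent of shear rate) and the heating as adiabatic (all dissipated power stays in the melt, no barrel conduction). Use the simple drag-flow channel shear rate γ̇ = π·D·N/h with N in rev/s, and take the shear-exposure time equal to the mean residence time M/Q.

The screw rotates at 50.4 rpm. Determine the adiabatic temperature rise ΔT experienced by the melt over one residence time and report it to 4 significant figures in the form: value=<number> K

value=147.3 K

Convert throughput: Q = 214.1 kg/h = 214.1/3600 = 0.0594722 kg/s
t_res = M / Q_s = 3.95 ÷ 0.0594722 = 66.4176 s
Convert to SI: D = 0.1446 m, h = 0.00858 m, N = 50.4/60 = 0.84 rev/s
γ̇ = π·D·N / h = π · 0.1446 · 0.84 / 0.00858 = 44.4744 s⁻¹
ΔT = η·γ̇²·t_res/(ρ·cp) = [2349 × 44.4744² × 66.4176] / [1244 × 1684] = 147.307 K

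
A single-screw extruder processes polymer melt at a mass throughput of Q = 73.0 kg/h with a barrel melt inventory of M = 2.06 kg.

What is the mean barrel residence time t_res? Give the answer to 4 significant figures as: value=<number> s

value=101.6 s

Q_s = Q / 3600 = 73.0 / 3600 = 0.0202778 kg/s
t_res = M / Q_s = 2.06 / 0.0202778 = 101.589 s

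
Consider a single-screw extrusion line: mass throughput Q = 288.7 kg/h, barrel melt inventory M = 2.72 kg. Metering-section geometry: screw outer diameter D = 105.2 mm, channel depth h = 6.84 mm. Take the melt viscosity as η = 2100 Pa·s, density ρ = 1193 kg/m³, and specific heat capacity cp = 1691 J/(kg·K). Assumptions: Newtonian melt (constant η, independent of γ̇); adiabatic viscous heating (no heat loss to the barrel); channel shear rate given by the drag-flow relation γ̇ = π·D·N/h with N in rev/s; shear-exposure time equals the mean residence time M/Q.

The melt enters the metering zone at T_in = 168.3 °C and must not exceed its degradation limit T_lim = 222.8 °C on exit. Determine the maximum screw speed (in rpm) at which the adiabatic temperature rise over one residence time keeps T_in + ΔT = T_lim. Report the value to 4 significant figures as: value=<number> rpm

Throughput in SI: Q_s = 288.7 kg/h ÷ 3600 s/h = 0.0801944 kg/s
Mean residence time: t_res = M/Q_s = 2.72 kg / 0.0801944 kg/s = 33.9176 s
Convert to metres: D = 0.1052 m, h = 0.00684 m
Allowable rise: ΔT_a = T_lim − T_in = 222.8 − 168.3 = 54.5 K
Invert ΔT = ηγ̇²t_res/(ρcp) for γ̇: γ̇_max² = ΔT_a ρ cp / (η t_res) = 54.5·1193·1691 / (2100·33.9176) = 1543.61 s⁻²
γ̇_max = √1543.61 = 39.2888 s⁻¹
N_max = γ̇_max h / (πD) = 39.2888·0.00684/(π·0.1052) = 0.813128 rev/s → ×60 = 48.7877 rpm

value=48.79 rpm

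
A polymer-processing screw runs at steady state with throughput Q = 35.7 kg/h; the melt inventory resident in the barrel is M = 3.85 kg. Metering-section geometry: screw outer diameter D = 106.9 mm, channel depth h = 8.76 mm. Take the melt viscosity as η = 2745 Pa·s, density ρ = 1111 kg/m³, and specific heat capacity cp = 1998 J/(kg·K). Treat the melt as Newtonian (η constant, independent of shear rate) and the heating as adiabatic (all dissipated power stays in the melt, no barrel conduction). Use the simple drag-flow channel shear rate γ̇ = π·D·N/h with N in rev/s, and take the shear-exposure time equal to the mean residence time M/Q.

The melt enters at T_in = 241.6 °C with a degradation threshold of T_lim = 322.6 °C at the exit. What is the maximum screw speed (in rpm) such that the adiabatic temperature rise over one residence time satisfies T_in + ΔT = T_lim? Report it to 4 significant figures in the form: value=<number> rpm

Q_s = Q / 3600 = 35.7 / 3600 = 0.00991667 kg/s
t_res = M / Q_s = 3.85 ÷ 0.00991667 = 388.235 s
Convert to metres: D = 0.1069 m, h = 0.00876 m
Allowable rise: ΔT_a = T_lim − T_in = 322.6 − 241.6 = 81 K
Invert ΔT = ηγ̇²t_res/(ρcp) for γ̇: γ̇_max² = ΔT_a ρ cp / (η t_res) = 81·1111·1998 / (2745·388.235) = 168.716 s⁻²
Take the square root: γ̇_max = √(168.716) = 12.9891 s⁻¹
N_max = γ̇_max·h / (π·D) = 12.9891 · 0.00876 / (π · 0.1069) = 0.338809 rev/s = 20.3285 rpm

value=20.33 rpm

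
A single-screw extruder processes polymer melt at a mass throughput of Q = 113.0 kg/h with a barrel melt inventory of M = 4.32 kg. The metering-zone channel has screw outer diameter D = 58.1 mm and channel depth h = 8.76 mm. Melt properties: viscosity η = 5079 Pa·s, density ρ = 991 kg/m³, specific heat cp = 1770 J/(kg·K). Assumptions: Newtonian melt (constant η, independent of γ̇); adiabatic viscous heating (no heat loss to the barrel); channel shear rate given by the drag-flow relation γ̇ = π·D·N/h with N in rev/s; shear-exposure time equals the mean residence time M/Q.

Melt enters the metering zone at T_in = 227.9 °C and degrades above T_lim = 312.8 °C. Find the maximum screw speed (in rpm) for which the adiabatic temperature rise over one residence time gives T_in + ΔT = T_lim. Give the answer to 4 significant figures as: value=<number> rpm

Q_s = Q / 3600 = 113.0 / 3600 = 0.0313889 kg/s
t_res = M / Q_s = 4.32 / 0.0313889 = 137.628 s
D = 58.1 mm = 0.0581 m;  h = 8.76 mm = 0.00876 m
Allowable rise: ΔT_a = T_lim − T_in = 312.8 − 227.9 = 84.9 K
γ̇_max² = ΔT_a·ρ·cp / (η·t_res) = [84.9 × 991 × 1770] / [5079 × 137.628] = 213.044 s⁻²
γ̇_max = √213.044 = 14.596 s⁻¹
N_max = γ̇_max h / (πD) = 14.596·0.00876/(π·0.0581) = 0.700507 rev/s → ×60 = 42.0304 rpm

value=42.03 rpm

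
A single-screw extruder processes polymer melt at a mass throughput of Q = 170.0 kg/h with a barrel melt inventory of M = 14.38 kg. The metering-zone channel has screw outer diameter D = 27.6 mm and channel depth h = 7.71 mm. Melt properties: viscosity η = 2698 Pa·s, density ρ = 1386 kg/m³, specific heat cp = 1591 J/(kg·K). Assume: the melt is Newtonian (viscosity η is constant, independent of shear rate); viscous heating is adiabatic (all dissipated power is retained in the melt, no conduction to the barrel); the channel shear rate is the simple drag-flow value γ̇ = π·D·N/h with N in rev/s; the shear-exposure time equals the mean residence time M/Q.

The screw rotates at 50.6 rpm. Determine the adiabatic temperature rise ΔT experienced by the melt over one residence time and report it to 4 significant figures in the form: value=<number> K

Q_s = Q / 3600 = 170.0 / 3600 = 0.0472222 kg/s
Mean residence time: t_res = M/Q_s = 14.38 kg / 0.0472222 kg/s = 304.518 s
D = 27.6 mm = 0.0276 m;  h = 7.71 mm = 0.00771 m;  N = 50.6 rpm / 60 = 0.843333 rev/s
γ̇ = π D N / h = (π)(0.0276)(0.843333) / 0.00771 = 9.48427 s⁻¹
ΔT = η·γ̇²·t_res / (ρ·cp) = 2698 · (9.48427)² · 304.518 / (1386 · 1591) = 33.5142 K

value=33.51 K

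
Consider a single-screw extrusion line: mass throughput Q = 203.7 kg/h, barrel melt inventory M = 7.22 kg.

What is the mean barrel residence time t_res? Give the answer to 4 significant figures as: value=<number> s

Throughput in SI: Q_s = 203.7 kg/h ÷ 3600 s/h = 0.0565833 kg/s
t_res = M / Q_s = 7.22 / 0.0565833 = 127.599 s

value=127.6 s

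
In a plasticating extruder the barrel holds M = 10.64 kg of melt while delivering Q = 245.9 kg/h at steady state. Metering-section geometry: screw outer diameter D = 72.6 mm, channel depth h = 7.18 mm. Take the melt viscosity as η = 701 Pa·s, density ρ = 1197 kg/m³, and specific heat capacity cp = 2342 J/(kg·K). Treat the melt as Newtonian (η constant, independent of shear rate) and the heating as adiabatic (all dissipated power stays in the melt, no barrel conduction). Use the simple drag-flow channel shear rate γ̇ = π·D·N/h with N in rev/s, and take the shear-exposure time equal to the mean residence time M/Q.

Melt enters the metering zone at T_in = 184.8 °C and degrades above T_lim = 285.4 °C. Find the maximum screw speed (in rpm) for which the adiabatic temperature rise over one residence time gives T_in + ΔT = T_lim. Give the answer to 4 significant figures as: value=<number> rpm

Q_s = Q / 3600 = 245.9 / 3600 = 0.0683056 kg/s
t_res = M / Q_s = 10.64 ÷ 0.0683056 = 155.771 s
Geometry in SI: D = 72.6 mm → 0.0726 m, h = 7.18 mm → 0.00718 m
ΔT_a = T_lim − T_in = 285.4 °C − 184.8 °C = 100.6 K
γ̇_max² = ΔT_a·ρ·cp / (η·t_res) = [100.6 × 1197 × 2342] / [701 × 155.771] = 2582.71 s⁻²
γ̇_max = sqrt(2582.71) = 50.8204 s⁻¹
N_max = γ̇_max·h / (π·D) = 50.8204 · 0.00718 / (π · 0.0726) = 1.59984 rev/s = 95.9902 rpm

value=95.99 rpm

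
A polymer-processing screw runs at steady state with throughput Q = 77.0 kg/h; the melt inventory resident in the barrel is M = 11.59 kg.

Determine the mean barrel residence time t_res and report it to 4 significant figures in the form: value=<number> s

Throughput in SI: Q_s = 77.0 kg/h ÷ 3600 s/h = 0.0213889 kg/s
t_res = M / Q_s = 11.59 ÷ 0.0213889 = 541.87 s

value=541.9 s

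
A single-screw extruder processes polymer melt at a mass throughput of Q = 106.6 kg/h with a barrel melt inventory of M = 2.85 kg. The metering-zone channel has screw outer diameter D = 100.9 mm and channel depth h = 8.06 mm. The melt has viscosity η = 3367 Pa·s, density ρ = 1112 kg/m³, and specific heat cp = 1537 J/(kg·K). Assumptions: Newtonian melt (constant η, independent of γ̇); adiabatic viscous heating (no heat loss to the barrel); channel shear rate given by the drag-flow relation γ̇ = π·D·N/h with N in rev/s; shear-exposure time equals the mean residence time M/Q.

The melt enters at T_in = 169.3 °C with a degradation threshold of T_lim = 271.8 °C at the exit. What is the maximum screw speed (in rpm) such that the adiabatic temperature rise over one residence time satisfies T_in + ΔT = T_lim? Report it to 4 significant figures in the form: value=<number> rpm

Convert throughput: Q = 106.6 kg/h = 106.6/3600 = 0.0296111 kg/s
Mean residence time: t_res = M/Q_s = 2.85 kg / 0.0296111 kg/s = 96.2477 s
D = 100.9 mm = 0.1009 m;  h = 8.06 mm = 0.00806 m
ΔT_a = T_lim − T_in = 271.8 − 169.3 = 102.5 K
γ̇_max² = ΔT_a·ρ·cp / (η·t_res) = [102.5 × 1112 × 1537] / [3367 × 96.2477] = 540.592 s⁻²
Take the square root: γ̇_max = √(540.592) = 23.2506 s⁻¹
N_max = γ̇_max h / (πD) = 23.2506·0.00806/(π·0.1009) = 0.591192 rev/s → ×60 = 35.4715 rpm

value=35.47 rpm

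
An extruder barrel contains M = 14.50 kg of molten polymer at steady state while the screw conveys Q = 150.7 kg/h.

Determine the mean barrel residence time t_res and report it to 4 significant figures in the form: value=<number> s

Convert throughput: Q = 150.7 kg/h = 150.7/3600 = 0.0418611 kg/s
t_res = M / Q_s = 14.50 ÷ 0.0418611 = 346.384 s

value=346.4 s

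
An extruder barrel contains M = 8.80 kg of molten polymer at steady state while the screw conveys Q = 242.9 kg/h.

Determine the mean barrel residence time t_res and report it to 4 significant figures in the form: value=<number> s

Throughput in SI: Q_s = 242.9 kg/h ÷ 3600 s/h = 0.0674722 kg/s
Mean residence time: t_res = M/Q_s = 8.80 kg / 0.0674722 kg/s = 130.424 s

value=130.4 s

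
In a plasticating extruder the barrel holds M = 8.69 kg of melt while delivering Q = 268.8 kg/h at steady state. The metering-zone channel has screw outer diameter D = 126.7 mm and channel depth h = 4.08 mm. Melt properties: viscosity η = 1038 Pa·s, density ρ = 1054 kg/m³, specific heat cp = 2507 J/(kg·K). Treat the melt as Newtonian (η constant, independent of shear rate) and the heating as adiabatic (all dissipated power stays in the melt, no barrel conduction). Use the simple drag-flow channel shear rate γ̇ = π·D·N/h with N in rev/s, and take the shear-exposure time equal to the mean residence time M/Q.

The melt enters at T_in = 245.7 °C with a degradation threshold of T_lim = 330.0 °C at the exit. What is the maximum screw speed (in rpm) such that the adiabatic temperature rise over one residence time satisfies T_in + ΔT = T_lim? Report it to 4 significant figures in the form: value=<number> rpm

value=26.41 rpm

Convert throughput: Q = 268.8 kg/h = 268.8/3600 = 0.0746667 kg/s
t_res = M / Q_s = 8.69 / 0.0746667 = 116.384 s
Convert to metres: D = 0.1267 m, h = 0.00408 m
ΔT_a = T_lim − T_in = 330.0 °C − 245.7 °C = 84.3 K
γ̇_max² = ΔT_a·ρ·cp / (η·t_res) = [84.3 × 1054 × 2507] / [1038 × 116.384] = 1843.88 s⁻²
γ̇_max = sqrt(1843.88) = 42.9404 s⁻¹
N_max = γ̇_max·h / (π·D) = 42.9404 · 0.00408 / (π · 0.1267) = 0.440149 rev/s = 26.4089 rpm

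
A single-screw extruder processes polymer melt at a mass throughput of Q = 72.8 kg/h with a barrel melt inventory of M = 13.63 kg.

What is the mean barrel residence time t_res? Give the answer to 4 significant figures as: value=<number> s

Q_s = Q / 3600 = 72.8 / 3600 = 0.0202222 kg/s
t_res = M / Q_s = 13.63 / 0.0202222 = 674.011 s

value=674.0 s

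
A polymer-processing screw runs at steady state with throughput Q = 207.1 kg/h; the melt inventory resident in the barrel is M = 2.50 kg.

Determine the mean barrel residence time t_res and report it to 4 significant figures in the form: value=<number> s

value=43.46 s

Throughput in SI: Q_s = 207.1 kg/h ÷ 3600 s/h = 0.0575278 kg/s
Mean residence time: t_res = M/Q_s = 2.50 kg / 0.0575278 kg/s = 43.4573 s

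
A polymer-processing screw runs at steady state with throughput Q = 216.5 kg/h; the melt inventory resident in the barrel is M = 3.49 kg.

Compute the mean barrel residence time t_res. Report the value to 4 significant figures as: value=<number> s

value=58.03 s

Convert throughput: Q = 216.5 kg/h = 216.5/3600 = 0.0601389 kg/s
t_res = M / Q_s = 3.49 / 0.0601389 = 58.0323 s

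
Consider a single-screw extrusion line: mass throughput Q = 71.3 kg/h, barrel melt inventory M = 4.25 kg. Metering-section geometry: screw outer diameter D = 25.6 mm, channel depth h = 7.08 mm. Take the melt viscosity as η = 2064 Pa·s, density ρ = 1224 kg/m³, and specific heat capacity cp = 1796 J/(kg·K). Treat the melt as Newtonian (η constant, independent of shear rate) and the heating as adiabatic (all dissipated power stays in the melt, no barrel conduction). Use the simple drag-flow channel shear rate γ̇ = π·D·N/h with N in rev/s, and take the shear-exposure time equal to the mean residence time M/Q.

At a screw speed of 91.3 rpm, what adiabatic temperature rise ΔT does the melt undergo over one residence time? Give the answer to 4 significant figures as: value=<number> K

Convert throughput: Q = 71.3 kg/h = 71.3/3600 = 0.0198056 kg/s
t_res = M / Q_s = 4.25 / 0.0198056 = 214.586 s
Geometry in metres: D = 25.6 mm → 0.0256 m, h = 7.08 mm → 0.00708 m; screw speed N = 91.3 rpm = 1.52167 rev/s
Shear rate: γ̇ = πDN/h = π·0.0256·1.52167/0.00708 = 17.2853 s⁻¹
ΔT = η·γ̇²·t_res / (ρ·cp) = 2064 · (17.2853)² · 214.586 / (1224 · 1796) = 60.1972 K

value=60.20 K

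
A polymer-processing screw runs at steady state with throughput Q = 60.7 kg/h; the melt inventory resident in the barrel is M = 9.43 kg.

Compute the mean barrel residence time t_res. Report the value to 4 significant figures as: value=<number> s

Q_s = Q / 3600 = 60.7 / 3600 = 0.0168611 kg/s
Mean residence time: t_res = M/Q_s = 9.43 kg / 0.0168611 kg/s = 559.275 s

value=559.3 s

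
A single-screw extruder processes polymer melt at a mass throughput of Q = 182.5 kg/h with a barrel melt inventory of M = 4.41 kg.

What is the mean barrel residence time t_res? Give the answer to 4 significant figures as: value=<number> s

value=86.99 s

Throughput in SI: Q_s = 182.5 kg/h ÷ 3600 s/h = 0.0506944 kg/s
Mean residence time: t_res = M/Q_s = 4.41 kg / 0.0506944 kg/s = 86.9918 s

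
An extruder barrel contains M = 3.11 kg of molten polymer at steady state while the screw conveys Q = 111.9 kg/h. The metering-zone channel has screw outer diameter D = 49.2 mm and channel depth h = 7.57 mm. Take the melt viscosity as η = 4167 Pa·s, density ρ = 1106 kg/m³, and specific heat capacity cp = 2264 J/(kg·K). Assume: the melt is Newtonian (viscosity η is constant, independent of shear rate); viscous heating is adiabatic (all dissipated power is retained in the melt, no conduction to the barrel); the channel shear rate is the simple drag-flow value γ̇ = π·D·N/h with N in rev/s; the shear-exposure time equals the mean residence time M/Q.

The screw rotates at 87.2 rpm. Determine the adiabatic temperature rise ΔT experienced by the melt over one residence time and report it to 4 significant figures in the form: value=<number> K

Throughput in SI: Q_s = 111.9 kg/h ÷ 3600 s/h = 0.0310833 kg/s
t_res = M / Q_s = 3.11 ÷ 0.0310833 = 100.054 s
D = 49.2 mm = 0.0492 m;  h = 7.57 mm = 0.00757 m;  N = 87.2 rpm / 60 = 1.45333 rev/s
γ̇ = π·D·N / h = π · 0.0492 · 1.45333 / 0.00757 = 29.6746 s⁻¹
ΔT = η·γ̇²·t_res/(ρ·cp) = [4167 × 29.6746² × 100.054] / [1106 × 2264] = 146.62 K

value=146.6 K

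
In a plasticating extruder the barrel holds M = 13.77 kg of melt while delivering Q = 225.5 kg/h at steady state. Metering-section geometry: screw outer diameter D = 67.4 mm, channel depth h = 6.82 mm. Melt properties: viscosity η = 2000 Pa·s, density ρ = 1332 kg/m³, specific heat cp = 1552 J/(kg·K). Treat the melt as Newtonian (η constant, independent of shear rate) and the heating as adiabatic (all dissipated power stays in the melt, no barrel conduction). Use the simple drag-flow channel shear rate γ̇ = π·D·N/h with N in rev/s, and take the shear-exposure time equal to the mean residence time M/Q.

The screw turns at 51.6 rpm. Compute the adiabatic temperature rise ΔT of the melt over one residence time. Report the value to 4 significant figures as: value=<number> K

value=151.6 K

Q_s = Q / 3600 = 225.5 / 3600 = 0.0626389 kg/s
Mean residence time: t_res = M/Q_s = 13.77 kg / 0.0626389 kg/s = 219.831 s
Geometry in metres: D = 67.4 mm → 0.0674 m, h = 6.82 mm → 0.00682 m; screw speed N = 51.6 rpm = 0.86 rev/s
γ̇ = π·D·N / h = π · 0.0674 · 0.86 / 0.00682 = 26.7008 s⁻¹
Adiabatic rise: ΔT = η γ̇² t_res / (ρ cp) = 2000·(26.7008)²·219.831 / (1332·1552) = 151.625 K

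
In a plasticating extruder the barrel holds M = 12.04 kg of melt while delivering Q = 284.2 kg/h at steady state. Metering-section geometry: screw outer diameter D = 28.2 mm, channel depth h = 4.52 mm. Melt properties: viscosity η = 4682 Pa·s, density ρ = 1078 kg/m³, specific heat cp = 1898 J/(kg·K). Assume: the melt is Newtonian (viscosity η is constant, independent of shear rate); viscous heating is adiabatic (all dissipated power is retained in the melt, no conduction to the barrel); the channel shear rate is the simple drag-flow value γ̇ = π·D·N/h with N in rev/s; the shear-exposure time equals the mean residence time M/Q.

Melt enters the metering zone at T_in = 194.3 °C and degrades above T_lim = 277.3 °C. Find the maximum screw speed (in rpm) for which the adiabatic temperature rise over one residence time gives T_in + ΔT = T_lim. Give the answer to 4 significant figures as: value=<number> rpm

value=47.21 rpm

Convert throughput: Q = 284.2 kg/h = 284.2/3600 = 0.0789444 kg/s
t_res = M / Q_s = 12.04 ÷ 0.0789444 = 152.512 s
Geometry in SI: D = 28.2 mm → 0.0282 m, h = 4.52 mm → 0.00452 m
ΔT_a = T_lim − T_in = 277.3 − 194.3 = 83 K
γ̇_max² = ΔT_a·ρ·cp/(η·t_res) = 83·1078·1898/(4682·152.512) = 237.825 s⁻²
γ̇_max = √237.825 = 15.4216 s⁻¹
N_max = γ̇_max·h / (π·D) = 15.4216 · 0.00452 / (π · 0.0282) = 0.786806 rev/s = 47.2084 rpm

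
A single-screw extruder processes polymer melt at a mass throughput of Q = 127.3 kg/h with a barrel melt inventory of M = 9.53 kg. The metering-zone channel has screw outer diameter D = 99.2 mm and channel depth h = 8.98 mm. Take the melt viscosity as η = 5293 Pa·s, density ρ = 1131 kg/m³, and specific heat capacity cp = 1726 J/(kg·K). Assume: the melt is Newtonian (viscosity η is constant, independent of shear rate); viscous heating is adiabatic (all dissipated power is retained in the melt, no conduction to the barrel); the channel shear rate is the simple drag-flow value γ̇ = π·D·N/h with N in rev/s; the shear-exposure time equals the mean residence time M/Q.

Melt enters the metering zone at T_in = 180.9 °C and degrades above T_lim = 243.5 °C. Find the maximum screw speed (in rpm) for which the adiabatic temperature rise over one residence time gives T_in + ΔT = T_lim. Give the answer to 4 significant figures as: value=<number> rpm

Q_s = Q / 3600 = 127.3 / 3600 = 0.0353611 kg/s
t_res = M / Q_s = 9.53 / 0.0353611 = 269.505 s
Convert to metres: D = 0.0992 m, h = 0.00898 m
ΔT_a = T_lim − T_in = 243.5 °C − 180.9 °C = 62.6 K
γ̇_max² = ΔT_a·ρ·cp/(η·t_res) = 62.6·1131·1726/(5293·269.505) = 85.6661 s⁻²
γ̇_max = sqrt(85.6661) = 9.2556 s⁻¹
N_max = γ̇_max·h / (π·D) = 9.2556 · 0.00898 / (π · 0.0992) = 0.266698 rev/s = 16.0019 rpm

value=16.00 rpm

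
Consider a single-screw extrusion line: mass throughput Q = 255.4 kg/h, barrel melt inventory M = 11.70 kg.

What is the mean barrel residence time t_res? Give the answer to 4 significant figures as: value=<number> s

Q_s = Q / 3600 = 255.4 / 3600 = 0.0709444 kg/s
t_res = M / Q_s = 11.70 / 0.0709444 = 164.918 s

value=164.9 s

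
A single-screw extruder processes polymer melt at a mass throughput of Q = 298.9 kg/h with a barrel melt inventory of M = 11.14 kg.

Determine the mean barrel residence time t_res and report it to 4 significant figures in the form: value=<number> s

Q_s = Q / 3600 = 298.9 / 3600 = 0.0830278 kg/s
t_res = M / Q_s = 11.14 ÷ 0.0830278 = 134.172 s

value=134.2 s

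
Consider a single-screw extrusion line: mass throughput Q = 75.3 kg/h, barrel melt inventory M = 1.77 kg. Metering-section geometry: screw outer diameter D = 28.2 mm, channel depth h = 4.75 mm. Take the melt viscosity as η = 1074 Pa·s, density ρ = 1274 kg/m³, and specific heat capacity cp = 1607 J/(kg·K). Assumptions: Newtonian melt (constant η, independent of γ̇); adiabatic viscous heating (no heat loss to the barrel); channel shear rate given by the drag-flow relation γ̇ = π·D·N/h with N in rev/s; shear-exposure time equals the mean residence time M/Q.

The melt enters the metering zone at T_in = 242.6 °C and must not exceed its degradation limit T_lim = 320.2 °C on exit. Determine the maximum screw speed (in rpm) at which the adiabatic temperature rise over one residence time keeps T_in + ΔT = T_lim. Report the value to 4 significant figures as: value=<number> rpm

Q_s = Q / 3600 = 75.3 / 3600 = 0.0209167 kg/s
Mean residence time: t_res = M/Q_s = 1.77 kg / 0.0209167 kg/s = 84.6215 s
D = 28.2 mm = 0.0282 m;  h = 4.75 mm = 0.00475 m
Allowable rise: ΔT_a = T_lim − T_in = 320.2 − 242.6 = 77.6 K
γ̇_max² = ΔT_a·ρ·cp / (η·t_res) = [77.6 × 1274 × 1607] / [1074 × 84.6215] = 1748.08 s⁻²
γ̇_max = √1748.08 = 41.8101 s⁻¹
Solve γ̇ = πDN/h for N: N_max = γ̇_max·h/(π·D) = 41.8101 × 0.00475 / (π × 0.0282) = 2.24169 rev/s = 134.501 rpm

value=134.5 rpm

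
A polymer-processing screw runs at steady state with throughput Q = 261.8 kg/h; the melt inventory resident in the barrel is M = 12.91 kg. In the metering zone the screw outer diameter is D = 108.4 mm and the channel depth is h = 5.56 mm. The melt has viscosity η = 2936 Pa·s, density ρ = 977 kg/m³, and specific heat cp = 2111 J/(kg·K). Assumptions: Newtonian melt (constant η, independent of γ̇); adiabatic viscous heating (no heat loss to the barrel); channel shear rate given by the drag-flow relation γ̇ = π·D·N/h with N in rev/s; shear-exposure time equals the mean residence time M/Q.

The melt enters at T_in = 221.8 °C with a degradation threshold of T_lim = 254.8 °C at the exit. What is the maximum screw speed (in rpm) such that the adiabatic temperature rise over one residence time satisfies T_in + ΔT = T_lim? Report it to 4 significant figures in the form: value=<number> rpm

Convert throughput: Q = 261.8 kg/h = 261.8/3600 = 0.0727222 kg/s
Mean residence time: t_res = M/Q_s = 12.91 kg / 0.0727222 kg/s = 177.525 s
Convert to metres: D = 0.1084 m, h = 0.00556 m
Allowable rise: ΔT_a = T_lim − T_in = 254.8 − 221.8 = 33 K
Invert ΔT = ηγ̇²t_res/(ρcp) for γ̇: γ̇_max² = ΔT_a ρ cp / (η t_res) = 33·977·2111 / (2936·177.525) = 130.581 s⁻²
Take the square root: γ̇_max = √(130.581) = 11.4272 s⁻¹
N_max = γ̇_max h / (πD) = 11.4272·0.00556/(π·0.1084) = 0.186568 rev/s → ×60 = 11.1941 rpm

value=11.19 rpm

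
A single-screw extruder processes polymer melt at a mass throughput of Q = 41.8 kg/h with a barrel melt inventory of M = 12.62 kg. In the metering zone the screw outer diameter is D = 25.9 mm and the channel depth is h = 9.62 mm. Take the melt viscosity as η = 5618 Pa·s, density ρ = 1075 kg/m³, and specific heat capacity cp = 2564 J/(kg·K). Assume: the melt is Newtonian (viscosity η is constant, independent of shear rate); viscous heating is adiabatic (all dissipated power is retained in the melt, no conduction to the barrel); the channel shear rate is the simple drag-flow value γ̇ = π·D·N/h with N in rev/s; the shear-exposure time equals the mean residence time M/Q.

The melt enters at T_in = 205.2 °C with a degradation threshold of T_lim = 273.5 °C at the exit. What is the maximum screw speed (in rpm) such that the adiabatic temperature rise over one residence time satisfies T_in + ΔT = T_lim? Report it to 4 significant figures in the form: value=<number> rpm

Throughput in SI: Q_s = 41.8 kg/h ÷ 3600 s/h = 0.0116111 kg/s
t_res = M / Q_s = 12.62 / 0.0116111 = 1086.89 s
Geometry in SI: D = 25.9 mm → 0.0259 m, h = 9.62 mm → 0.00962 m
ΔT_a = T_lim − T_in = 273.5 − 205.2 = 68.3 K
γ̇_max² = ΔT_a·ρ·cp/(η·t_res) = 68.3·1075·2564/(5618·1086.89) = 30.8305 s⁻²
γ̇_max = √30.8305 = 5.55252 s⁻¹
N_max = γ̇_max h / (πD) = 5.55252·0.00962/(π·0.0259) = 0.656471 rev/s → ×60 = 39.3882 rpm

value=39.39 rpm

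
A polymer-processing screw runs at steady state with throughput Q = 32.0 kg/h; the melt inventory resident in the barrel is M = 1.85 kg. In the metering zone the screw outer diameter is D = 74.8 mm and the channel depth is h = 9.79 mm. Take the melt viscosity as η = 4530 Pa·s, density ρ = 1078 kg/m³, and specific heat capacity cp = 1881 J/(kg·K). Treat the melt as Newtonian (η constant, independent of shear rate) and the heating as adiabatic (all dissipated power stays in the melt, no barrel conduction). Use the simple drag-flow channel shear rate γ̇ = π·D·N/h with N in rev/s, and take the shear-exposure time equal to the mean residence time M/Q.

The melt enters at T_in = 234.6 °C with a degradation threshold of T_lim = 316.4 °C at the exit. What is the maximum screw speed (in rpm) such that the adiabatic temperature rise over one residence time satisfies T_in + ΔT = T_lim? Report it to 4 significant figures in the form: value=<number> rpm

Q_s = Q / 3600 = 32.0 / 3600 = 0.00888889 kg/s
Mean residence time: t_res = M/Q_s = 1.85 kg / 0.00888889 kg/s = 208.125 s
D = 74.8 mm = 0.0748 m;  h = 9.79 mm = 0.00979 m
ΔT_a = T_lim − T_in = 316.4 °C − 234.6 °C = 81.8 K
γ̇_max² = ΔT_a·ρ·cp/(η·t_res) = 81.8·1078·1881/(4530·208.125) = 175.929 s⁻²
γ̇_max = √175.929 = 13.2638 s⁻¹
N_max = γ̇_max·h / (π·D) = 13.2638 · 0.00979 / (π · 0.0748) = 0.552587 rev/s = 33.1552 rpm

value=33.16 rpm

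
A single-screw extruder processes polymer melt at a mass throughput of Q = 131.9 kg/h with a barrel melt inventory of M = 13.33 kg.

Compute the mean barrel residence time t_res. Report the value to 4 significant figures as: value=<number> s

Throughput in SI: Q_s = 131.9 kg/h ÷ 3600 s/h = 0.0366389 kg/s
t_res = M / Q_s = 13.33 / 0.0366389 = 363.821 s

value=363.8 s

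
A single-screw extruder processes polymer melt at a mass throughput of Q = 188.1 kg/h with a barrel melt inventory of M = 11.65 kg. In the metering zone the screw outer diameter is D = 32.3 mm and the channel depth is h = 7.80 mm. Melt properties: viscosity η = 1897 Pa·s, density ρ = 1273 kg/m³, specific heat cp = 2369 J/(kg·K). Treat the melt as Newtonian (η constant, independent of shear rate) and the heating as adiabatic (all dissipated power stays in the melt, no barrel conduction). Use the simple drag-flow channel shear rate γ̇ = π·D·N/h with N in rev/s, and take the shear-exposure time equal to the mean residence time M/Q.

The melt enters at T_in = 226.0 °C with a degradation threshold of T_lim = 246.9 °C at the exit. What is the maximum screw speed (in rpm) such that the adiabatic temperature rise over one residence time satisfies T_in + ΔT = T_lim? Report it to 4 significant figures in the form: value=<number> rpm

value=56.30 rpm

Convert throughput: Q = 188.1 kg/h = 188.1/3600 = 0.05225 kg/s
t_res = M / Q_s = 11.65 / 0.05225 = 222.967 s
Convert to metres: D = 0.0323 m, h = 0.0078 m
ΔT_a = T_lim − T_in = 246.9 °C − 226.0 °C = 20.9 K
γ̇_max² = ΔT_a·ρ·cp/(η·t_res) = 20.9·1273·2369/(1897·222.967) = 149.016 s⁻²
γ̇_max = √149.016 = 12.2072 s⁻¹
N_max = γ̇_max·h / (π·D) = 12.2072 · 0.0078 / (π · 0.0323) = 0.938336 rev/s = 56.3002 rpm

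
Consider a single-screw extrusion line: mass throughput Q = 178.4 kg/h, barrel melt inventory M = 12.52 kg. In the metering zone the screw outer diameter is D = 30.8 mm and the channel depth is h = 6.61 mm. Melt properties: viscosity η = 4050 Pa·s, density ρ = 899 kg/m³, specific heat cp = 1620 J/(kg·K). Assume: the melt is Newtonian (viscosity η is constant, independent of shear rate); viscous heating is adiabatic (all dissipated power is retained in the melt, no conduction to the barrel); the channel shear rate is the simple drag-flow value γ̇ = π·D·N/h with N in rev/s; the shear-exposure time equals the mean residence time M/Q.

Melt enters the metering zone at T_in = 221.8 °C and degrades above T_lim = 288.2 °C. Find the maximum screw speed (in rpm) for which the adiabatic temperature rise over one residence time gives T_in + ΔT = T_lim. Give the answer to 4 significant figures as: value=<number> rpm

value=39.85 rpm

Convert throughput: Q = 178.4 kg/h = 178.4/3600 = 0.0495556 kg/s
t_res = M / Q_s = 12.52 ÷ 0.0495556 = 252.646 s
Convert to metres: D = 0.0308 m, h = 0.00661 m
ΔT_a = T_lim − T_in = 288.2 °C − 221.8 °C = 66.4 K
Invert ΔT = ηγ̇²t_res/(ρcp) for γ̇: γ̇_max² = ΔT_a ρ cp / (η t_res) = 66.4·899·1620 / (4050·252.646) = 94.5096 s⁻²
γ̇_max = sqrt(94.5096) = 9.7216 s⁻¹
Solve γ̇ = πDN/h for N: N_max = γ̇_max·h/(π·D) = 9.7216 × 0.00661 / (π × 0.0308) = 0.664108 rev/s = 39.8465 rpm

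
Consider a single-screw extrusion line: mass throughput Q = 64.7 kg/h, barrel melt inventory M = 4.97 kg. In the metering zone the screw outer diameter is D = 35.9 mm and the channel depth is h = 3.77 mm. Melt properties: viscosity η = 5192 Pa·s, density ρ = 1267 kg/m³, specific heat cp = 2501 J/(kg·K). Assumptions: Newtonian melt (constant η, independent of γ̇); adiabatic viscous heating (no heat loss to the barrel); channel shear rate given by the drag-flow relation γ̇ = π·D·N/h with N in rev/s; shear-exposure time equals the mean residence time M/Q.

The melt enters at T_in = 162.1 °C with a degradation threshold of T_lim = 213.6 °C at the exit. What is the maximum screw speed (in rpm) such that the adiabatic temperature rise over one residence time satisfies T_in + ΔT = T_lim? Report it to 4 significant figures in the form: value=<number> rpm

Q_s = Q / 3600 = 64.7 / 3600 = 0.0179722 kg/s
Mean residence time: t_res = M/Q_s = 4.97 kg / 0.0179722 kg/s = 276.538 s
D = 35.9 mm = 0.0359 m;  h = 3.77 mm = 0.00377 m
ΔT_a = T_lim − T_in = 213.6 − 162.1 = 51.5 K
γ̇_max² = ΔT_a·ρ·cp / (η·t_res) = [51.5 × 1267 × 2501] / [5192 × 276.538] = 113.66 s⁻²
γ̇_max = sqrt(113.66) = 10.6612 s⁻¹
Solve γ̇ = πDN/h for N: N_max = γ̇_max·h/(π·D) = 10.6612 × 0.00377 / (π × 0.0359) = 0.35637 rev/s = 21.3822 rpm

value=21.38 rpm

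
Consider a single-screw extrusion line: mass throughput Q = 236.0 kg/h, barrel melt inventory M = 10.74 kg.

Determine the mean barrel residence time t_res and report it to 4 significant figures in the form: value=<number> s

value=163.8 s

Q_s = Q / 3600 = 236.0 / 3600 = 0.0655556 kg/s
Mean residence time: t_res = M/Q_s = 10.74 kg / 0.0655556 kg/s = 163.831 s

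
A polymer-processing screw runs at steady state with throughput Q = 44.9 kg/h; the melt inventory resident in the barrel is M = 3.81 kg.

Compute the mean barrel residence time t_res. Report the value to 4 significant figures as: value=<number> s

value=305.5 s

Throughput in SI: Q_s = 44.9 kg/h ÷ 3600 s/h = 0.0124722 kg/s
t_res = M / Q_s = 3.81 / 0.0124722 = 305.479 s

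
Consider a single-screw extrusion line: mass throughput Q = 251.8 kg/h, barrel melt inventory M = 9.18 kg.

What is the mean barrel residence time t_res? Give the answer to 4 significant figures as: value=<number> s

Convert throughput: Q = 251.8 kg/h = 251.8/3600 = 0.0699444 kg/s
t_res = M / Q_s = 9.18 ÷ 0.0699444 = 131.247 s

value=131.2 s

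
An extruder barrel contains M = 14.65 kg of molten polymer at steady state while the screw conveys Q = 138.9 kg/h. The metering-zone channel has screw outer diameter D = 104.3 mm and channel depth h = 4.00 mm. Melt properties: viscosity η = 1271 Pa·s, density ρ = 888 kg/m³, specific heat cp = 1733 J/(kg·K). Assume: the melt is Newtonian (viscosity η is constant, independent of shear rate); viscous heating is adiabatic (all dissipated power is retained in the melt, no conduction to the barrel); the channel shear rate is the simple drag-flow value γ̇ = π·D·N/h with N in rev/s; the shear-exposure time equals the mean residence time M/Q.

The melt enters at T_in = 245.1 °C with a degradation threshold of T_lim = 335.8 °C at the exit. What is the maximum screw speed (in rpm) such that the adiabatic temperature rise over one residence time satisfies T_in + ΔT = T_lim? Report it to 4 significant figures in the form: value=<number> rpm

value=12.46 rpm

Convert throughput: Q = 138.9 kg/h = 138.9/3600 = 0.0385833 kg/s
t_res = M / Q_s = 14.65 / 0.0385833 = 379.698 s
Geometry in SI: D = 104.3 mm → 0.1043 m, h = 4.00 mm → 0.004 m
ΔT_a = T_lim − T_in = 335.8 °C − 245.1 °C = 90.7 K
Invert ΔT = ηγ̇²t_res/(ρcp) for γ̇: γ̇_max² = ΔT_a ρ cp / (η t_res) = 90.7·888·1733 / (1271·379.698) = 289.225 s⁻²
γ̇_max = √289.225 = 17.0066 s⁻¹
N_max = γ̇_max h / (πD) = 17.0066·0.004/(π·0.1043) = 0.207608 rev/s → ×60 = 12.4565 rpm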